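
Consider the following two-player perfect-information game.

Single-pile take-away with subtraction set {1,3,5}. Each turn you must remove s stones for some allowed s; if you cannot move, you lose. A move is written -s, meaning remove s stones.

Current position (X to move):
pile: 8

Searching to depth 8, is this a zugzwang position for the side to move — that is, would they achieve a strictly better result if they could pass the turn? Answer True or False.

zugzwang(8, X) = True

p1 X@[8]: -1[7]-1* -3[5]-1 -5[3]-1
p2 O@[7]: -1[6]+1* -3[4]+1 -5[2]+1
p3 X@[6]: -1[5]-1* -3[3]-1 -5[1]-1
p4 O@[5]: -1[4]+1* -3[2]+1 -5[0]+1
p5 X@[4]: -1[3]-1* -3[1]-1
p6 O@[3]: -1[2]+1* -3[0]+1
p7 X@[2]: -1[1]-1*
p8 O@[1]: -1[0]+1*
p9 X@[0] terminal -1; root [8] d8
suppose X passes — search the same position with O to move:
pass> p1 O@[8]: -1[7]-1* -3[5]-1 -5[3]-1
pass> p2 X@[7]: -1[6]+1* -3[4]+1 -5[2]+1
pass> p3 O@[6]: -1[5]-1* -3[3]-1 -5[1]-1
pass> p4 X@[5]: -1[4]+1* -3[2]+1 -5[0]+1
pass> p5 O@[4]: -1[3]-1* -3[1]-1
pass> p6 X@[3]: -1[2]+1* -3[0]+1
pass> p7 O@[2]: -1[1]-1*
pass> p8 X@[1]: -1[0]+1*
pass> p9 O@[0] terminal -1; root [8] d8
for X: play -1, pass +1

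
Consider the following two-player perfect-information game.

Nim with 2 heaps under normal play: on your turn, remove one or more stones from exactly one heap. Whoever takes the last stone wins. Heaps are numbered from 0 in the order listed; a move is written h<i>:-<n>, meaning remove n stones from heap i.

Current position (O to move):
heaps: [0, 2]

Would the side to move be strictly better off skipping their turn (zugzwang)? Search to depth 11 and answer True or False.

ply 1, O at (0,2) | h1:-1=-1→(0,1); h1:-2=+1→(0,0)*
ply 2: (0,0) is terminal -1 (X); from (0,2) depth 11
if O skipped the turn, X would face:
~ ply 1, X at (0,2) | h1:-1=-1→(0,1); h1:-2=+1→(0,0)*
~ ply 2: (0,0) is terminal -1 (O); from (0,2) depth 11
compare (O): move=+1 vs pass=-1

zugzwang((0,2), O) = False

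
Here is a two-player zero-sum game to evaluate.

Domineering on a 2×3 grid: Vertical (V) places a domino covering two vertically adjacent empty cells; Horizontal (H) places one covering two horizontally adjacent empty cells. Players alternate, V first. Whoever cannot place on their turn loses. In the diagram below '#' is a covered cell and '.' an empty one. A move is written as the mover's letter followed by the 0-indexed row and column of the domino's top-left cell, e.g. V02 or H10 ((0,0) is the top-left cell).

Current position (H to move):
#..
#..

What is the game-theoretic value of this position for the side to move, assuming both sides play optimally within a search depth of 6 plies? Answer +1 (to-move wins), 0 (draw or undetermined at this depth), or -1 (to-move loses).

p1 H@[#../#..]: H01[###/#..]+1* H11[#../###]+1
p2 V@[###/#..] terminal -1; root [#../#..] d6

value(#../#.., H) = +1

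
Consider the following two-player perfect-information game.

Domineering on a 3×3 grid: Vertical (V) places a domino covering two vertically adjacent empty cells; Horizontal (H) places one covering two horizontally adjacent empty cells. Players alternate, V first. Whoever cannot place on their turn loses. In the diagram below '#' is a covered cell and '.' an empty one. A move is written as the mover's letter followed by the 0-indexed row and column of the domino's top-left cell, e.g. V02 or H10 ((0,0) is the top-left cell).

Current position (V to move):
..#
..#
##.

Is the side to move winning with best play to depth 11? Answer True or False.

ply 1, V at ..#/..#/##. | V00=+1→#.#/#.#/##.*; V01=+1→.##/.##/##.
ply 2: #.#/#.#/##. is terminal -1 (H); from ..#/..#/##. depth 11

V winning at [..#/..#/##.]: True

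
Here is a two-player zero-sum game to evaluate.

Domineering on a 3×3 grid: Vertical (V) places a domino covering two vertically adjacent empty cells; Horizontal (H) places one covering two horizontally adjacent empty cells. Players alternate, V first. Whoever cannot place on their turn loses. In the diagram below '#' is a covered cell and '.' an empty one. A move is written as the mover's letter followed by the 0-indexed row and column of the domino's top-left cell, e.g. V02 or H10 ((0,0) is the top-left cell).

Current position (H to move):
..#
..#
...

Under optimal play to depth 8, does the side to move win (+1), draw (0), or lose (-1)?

value(..#/..#/..., H) = +1

[..#/..#/...] H move#1: H00:-1/###/..#/..., H10:+1/..#/###/...*, H20:-1/..#/..#/##., H21:-1/..#/..#/.##
[..#/###/...] end (terminal -1, V#2); searched ..#/..#/... to 8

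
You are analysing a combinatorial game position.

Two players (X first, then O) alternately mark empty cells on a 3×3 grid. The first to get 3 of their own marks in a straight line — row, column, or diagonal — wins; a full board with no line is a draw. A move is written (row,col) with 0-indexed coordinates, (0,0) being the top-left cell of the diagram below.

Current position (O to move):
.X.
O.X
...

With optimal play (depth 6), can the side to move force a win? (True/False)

O winning at [.X./O.X/...]: False

p1 O@[.X./O.X/...]: (0,0)[OX./O.X/...]-1 (0,2)[.XO/O.X/...]+0* (1,1)[.X./OOX/...]-1 (2,0)[.X./O.X/O..]-1 (2,1)[.X./O.X/.O.]-1 (2,2)[.X./O.X/..O]+0
p2 X@[.XO/O.X/...]: (0,0)[XXO/O.X/...]+0* (1,1)[.XO/OXX/...]+0 (2,0)[.XO/O.X/X..]+0 (2,1)[.XO/O.X/.X.]+0 (2,2)[.XO/O.X/..X]-1
p3 O@[XXO/O.X/...]: (1,1)[XXO/OOX/...]+0* (2,0)[XXO/O.X/O..]-1 (2,1)[XXO/O.X/.O.]+0 (2,2)[XXO/O.X/..O]+0
p4 X@[XXO/OOX/...]: (2,0)[XXO/OOX/X..]+0* (2,1)[XXO/OOX/.X.]-1 (2,2)[XXO/OOX/..X]-1
p5 O@[XXO/OOX/X..]: (2,1)[XXO/OOX/XO.]+0* (2,2)[XXO/OOX/X.O]+0
p6 X@[XXO/OOX/XO.]: (2,2)[XXO/OOX/XOX]+0*
p7 O@[XXO/OOX/XOX] terminal +0; root [.X./O.X/...] d6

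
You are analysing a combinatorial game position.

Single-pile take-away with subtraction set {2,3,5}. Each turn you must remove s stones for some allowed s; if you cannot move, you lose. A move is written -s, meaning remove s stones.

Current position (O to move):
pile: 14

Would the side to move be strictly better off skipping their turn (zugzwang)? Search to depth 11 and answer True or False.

zugzwang(14, O) = True

[14] O move#1: -2:-1/12*, -3:-1/11, -5:-1/9
[12] X move#2: -2:-1/10, -3:-1/9, -5:+1/7*
[7] O move#3: -2:-1/5*, -3:-1/4, -5:-1/2
[5] X move#4: -2:-1/3, -3:-1/2, -5:+1/0*
[0] end (terminal -1, O#5); searched 14 to 11
pass branch (X moves first from the same position):
  | [14] X move#1: -2:-1/12*, -3:-1/11, -5:-1/9
  | [12] O move#2: -2:-1/10, -3:-1/9, -5:+1/7*
  | [7] X move#3: -2:-1/5*, -3:-1/4, -5:-1/2
  | [5] O move#4: -2:-1/3, -3:-1/2, -5:+1/0*
  | [0] end (terminal -1, X#5); searched 14 to 11
O moving scores -1; O passing scores +1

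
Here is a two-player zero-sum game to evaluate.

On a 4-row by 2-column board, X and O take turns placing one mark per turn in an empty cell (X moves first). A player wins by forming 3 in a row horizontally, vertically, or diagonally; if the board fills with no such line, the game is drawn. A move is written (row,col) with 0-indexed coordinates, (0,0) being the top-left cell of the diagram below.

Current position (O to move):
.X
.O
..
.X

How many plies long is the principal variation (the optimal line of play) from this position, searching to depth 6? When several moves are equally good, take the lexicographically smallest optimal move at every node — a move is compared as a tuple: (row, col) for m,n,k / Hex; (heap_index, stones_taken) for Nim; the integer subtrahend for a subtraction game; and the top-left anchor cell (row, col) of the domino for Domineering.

p1 O@[.X/.O/../.X]: (0,0)[OX/.O/../.X]+0* (1,0)[.X/OO/../.X]+0 (2,0)[.X/.O/O./.X]+0 (2,1)[.X/.O/.O/.X]+0 (3,0)[.X/.O/../OX]+0
p2 X@[OX/.O/../.X]: (1,0)[OX/XO/../.X]+0* (2,0)[OX/.O/X./.X]+0 (2,1)[OX/.O/.X/.X]+0 (3,0)[OX/.O/../XX]+0
p3 O@[OX/XO/../.X]: (2,0)[OX/XO/O./.X]+0* (2,1)[OX/XO/.O/.X]+0 (3,0)[OX/XO/../OX]+0
p4 X@[OX/XO/O./.X]: (2,1)[OX/XO/OX/.X]+0* (3,0)[OX/XO/O./XX]+0
p5 O@[OX/XO/OX/.X]: (3,0)[OX/XO/OX/OX]+0*
p6 X@[OX/XO/OX/OX] terminal +0; root [.X/.O/../.X] d6

PV length from [.X/.O/../.X]: 5 plies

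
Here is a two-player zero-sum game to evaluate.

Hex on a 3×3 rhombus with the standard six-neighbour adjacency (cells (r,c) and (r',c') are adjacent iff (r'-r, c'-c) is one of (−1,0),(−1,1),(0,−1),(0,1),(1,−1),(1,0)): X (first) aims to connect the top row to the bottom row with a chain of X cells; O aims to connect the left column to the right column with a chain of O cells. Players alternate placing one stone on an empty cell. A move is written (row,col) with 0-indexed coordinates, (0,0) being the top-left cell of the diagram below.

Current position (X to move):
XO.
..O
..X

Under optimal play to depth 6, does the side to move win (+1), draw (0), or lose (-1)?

[XO./..O/..X] X move#1: (0,2):-1/XOX/..O/..X, (1,0):-1/XO./X.O/..X, (1,1):+1/XO./.XO/..X*, (2,0):-1/XO./..O/X.X, (2,1):-1/XO./..O/.XX
[XO./.XO/..X] O move#2: (0,2):-1/XOO/.XO/..X*, (1,0):-1/XO./OXO/..X, (2,0):-1/XO./.XO/O.X, (2,1):-1/XO./.XO/.OX
[XOO/.XO/..X] X move#3: (1,0):+1/XOO/XXO/..X*, (2,0):-1/XOO/.XO/X.X, (2,1):-1/XOO/.XO/.XX
[XOO/XXO/..X] O move#4: (2,0):-1/XOO/XXO/O.X*, (2,1):-1/XOO/XXO/.OX
[XOO/XXO/O.X] X move#5: (2,1):+1/XOO/XXO/OXX*
[XOO/XXO/OXX] end (terminal -1, O#6); searched XO./..O/..X to 6

value(XO./..O/..X, X) = +1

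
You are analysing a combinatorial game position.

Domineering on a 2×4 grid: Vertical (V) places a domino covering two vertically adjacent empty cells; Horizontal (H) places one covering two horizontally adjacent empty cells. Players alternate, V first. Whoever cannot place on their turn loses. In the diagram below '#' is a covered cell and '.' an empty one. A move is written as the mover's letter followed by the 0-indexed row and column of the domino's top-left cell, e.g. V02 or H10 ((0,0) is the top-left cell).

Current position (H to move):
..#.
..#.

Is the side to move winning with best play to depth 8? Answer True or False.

H winning at [..#./..#.]: True

[..#./..#.] H move#1: H00:+1/###./..#.*, H10:+1/..#./###.
[###./..#.] V move#2: V03:-1/####/..##*
[####/..##] H move#3: H10:+1/####/####*
[####/####] end (terminal -1, V#4); searched ..#./..#. to 8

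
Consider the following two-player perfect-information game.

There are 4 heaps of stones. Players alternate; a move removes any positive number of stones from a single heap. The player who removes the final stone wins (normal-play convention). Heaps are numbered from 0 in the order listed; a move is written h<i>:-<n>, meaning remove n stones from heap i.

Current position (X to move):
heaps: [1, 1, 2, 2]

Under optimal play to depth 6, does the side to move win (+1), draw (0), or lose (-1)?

ply 1, X at (1,1,2,2) | h0:-1=-1→(0,1,2,2)*; h1:-1=-1→(1,0,2,2); h2:-1=-1→(1,1,1,2); h2:-2=-1→(1,1,0,2); h3:-1=-1→(1,1,2,1); h3:-2=-1→(1,1,2,0)
ply 2, O at (0,1,2,2) | h1:-1=+1→(0,0,2,2)*; h2:-1=-1→(0,1,1,2); h2:-2=-1→(0,1,0,2); h3:-1=-1→(0,1,2,1); h3:-2=-1→(0,1,2,0)
ply 3, X at (0,0,2,2) | h2:-1=-1→(0,0,1,2)*; h2:-2=-1→(0,0,0,2); h3:-1=-1→(0,0,2,1); h3:-2=-1→(0,0,2,0)
ply 4, O at (0,0,1,2) | h2:-1=-1→(0,0,0,2); h3:-1=+1→(0,0,1,1)*; h3:-2=-1→(0,0,1,0)
ply 5, X at (0,0,1,1) | h2:-1=-1→(0,0,0,1)*; h3:-1=-1→(0,0,1,0)
ply 6, O at (0,0,0,1) | h3:-1=+1→(0,0,0,0)*
ply 7: (0,0,0,0) is terminal -1 (X); from (1,1,2,2) depth 6

value((1,1,2,2), X) = -1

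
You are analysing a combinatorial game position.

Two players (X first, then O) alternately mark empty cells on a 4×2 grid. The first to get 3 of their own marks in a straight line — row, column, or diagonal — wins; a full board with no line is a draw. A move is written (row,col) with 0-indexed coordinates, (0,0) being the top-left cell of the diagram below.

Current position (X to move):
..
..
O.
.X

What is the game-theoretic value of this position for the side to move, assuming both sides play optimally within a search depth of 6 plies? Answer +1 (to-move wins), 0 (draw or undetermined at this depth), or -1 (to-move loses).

value(../../O./.X, X) = 0

[../../O./.X] X move#1: (0,0):+0/X./../O./.X*, (0,1):-1/.X/../O./.X, (1,0):+0/../X./O./.X, (1,1):+0/../.X/O./.X, (2,1):+0/../../OX/.X, (3,0):+0/../../O./XX
[X./../O./.X] O move#2: (0,1):+0/XO/../O./.X*, (1,0):+0/X./O./O./.X, (1,1):+0/X./.O/O./.X, (2,1):+0/X./../OO/.X, (3,0):+0/X./../O./OX
[XO/../O./.X] X move#3: (1,0):+0/XO/X./O./.X*, (1,1):+0/XO/.X/O./.X, (2,1):+0/XO/../OX/.X, (3,0):+0/XO/../O./XX
[XO/X./O./.X] O move#4: (1,1):+0/XO/XO/O./.X*, (2,1):+0/XO/X./OO/.X, (3,0):+0/XO/X./O./OX
[XO/XO/O./.X] X move#5: (2,1):+0/XO/XO/OX/.X*, (3,0):-1/XO/XO/O./XX
[XO/XO/OX/.X] O move#6: (3,0):+0/XO/XO/OX/OX*
[XO/XO/OX/OX] end (terminal +0, X#7); searched ../../O./.X to 6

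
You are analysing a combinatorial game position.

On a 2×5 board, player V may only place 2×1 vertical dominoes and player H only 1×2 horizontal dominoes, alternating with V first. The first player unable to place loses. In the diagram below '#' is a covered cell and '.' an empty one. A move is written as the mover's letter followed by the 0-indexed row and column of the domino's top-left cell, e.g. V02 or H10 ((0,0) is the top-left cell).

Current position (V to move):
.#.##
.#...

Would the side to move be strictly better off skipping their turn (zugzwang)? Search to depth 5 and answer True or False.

ply 1, V at .#.##/.#... | V00=-1→##.##/##...; V02=+1→.####/.##..*
ply 2, H at .####/.##.. | H13=-1→.####/.####*
ply 3, V at .####/.#### | V00=+1→#####/#####*
ply 4: #####/##### is terminal -1 (H); from .#.##/.#... depth 5
pass branch (H moves first from the same position):
  | ply 1, H at .#.##/.#... | H12=-1→.#.##/.###.*; H13=-1→.#.##/.#.##
  | ply 2, V at .#.##/.###. | V00=+1→##.##/####.*
  | ply 3: ##.##/####. is terminal -1 (H); from .#.##/.#... depth 5
V moving scores +1; V passing scores +1

zugzwang(.#.##/.#..., V) = False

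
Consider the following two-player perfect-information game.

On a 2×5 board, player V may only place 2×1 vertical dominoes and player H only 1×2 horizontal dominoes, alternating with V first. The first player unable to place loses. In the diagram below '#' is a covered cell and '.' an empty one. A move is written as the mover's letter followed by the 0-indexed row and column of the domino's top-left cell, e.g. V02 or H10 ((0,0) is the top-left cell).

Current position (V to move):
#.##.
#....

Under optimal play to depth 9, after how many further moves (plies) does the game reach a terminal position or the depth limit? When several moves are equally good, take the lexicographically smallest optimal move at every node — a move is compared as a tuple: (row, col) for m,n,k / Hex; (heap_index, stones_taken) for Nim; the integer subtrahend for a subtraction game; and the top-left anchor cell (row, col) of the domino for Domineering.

PV length from [#.##./#....]: 2 plies

[#.##./#....] V move#1: V01:-1/####./##...*, V04:-1/#.###/#...#
[####./##...] H move#2: H12:-1/####./####., H13:+1/####./##.##*
[####./##.##] end (terminal -1, V#3); searched #.##./#.... to 9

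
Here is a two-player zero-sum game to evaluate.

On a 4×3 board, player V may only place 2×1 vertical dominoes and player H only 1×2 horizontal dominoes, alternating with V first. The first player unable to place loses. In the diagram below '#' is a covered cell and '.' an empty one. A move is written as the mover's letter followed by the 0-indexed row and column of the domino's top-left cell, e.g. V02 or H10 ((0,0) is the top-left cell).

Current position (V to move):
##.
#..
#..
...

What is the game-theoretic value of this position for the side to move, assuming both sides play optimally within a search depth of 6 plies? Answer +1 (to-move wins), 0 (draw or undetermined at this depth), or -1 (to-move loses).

ply 1, V at ##./#../#../... | V02=-1→###/#.#/#../...; V11=+1→##./##./##./...*; V12=+1→##./#.#/#.#/...; V21=+1→##./#../##./.#.; V22=+1→##./#../#.#/..#
ply 2, H at ##./##./##./... | H30=-1→##./##./##./##.*; H31=-1→##./##./##./.##
ply 3, V at ##./##./##./##. | V02=+1→###/###/##./##.*; V12=+1→##./###/###/##.; V22=+1→##./##./###/###
ply 4: ###/###/##./##. is terminal -1 (H); from ##./#../#../... depth 6

value(##./#../#../..., V) = +1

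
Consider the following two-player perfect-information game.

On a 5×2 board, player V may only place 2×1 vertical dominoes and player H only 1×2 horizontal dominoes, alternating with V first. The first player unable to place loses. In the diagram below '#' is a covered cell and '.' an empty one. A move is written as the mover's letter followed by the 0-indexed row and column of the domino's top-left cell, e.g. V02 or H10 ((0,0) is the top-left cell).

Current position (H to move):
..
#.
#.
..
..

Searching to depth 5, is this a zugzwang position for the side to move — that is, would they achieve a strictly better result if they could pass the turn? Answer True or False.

zugzwang(../#./#./../.., H) = False

[../#./#./../..] H move#1: H00:-1/##/#./#./../.., H30:+1/../#./#./##/..*, H40:+1/../#./#./../##
[../#./#./##/..] V move#2: V01:-1/.#/##/#./##/..*, V11:-1/../##/##/##/..
[.#/##/#./##/..] H move#3: H40:+1/.#/##/#./##/##*
[.#/##/#./##/##] end (terminal -1, V#4); searched ../#./#./../.. to 5
pass branch (V moves first from the same position):
  | [../#./#./../..] V move#1: V01:-1/.#/##/#./../.., V11:-1/../##/##/../.., V21:+1/../#./##/.#/..*, V30:+1/../#./#./#./#., V31:+1/../#./#./.#/.#
  | [../#./##/.#/..] H move#2: H00:-1/##/#./##/.#/..*, H40:-1/../#./##/.#/##
  | [##/#./##/.#/..] V move#3: V30:+1/##/#./##/##/#.*
  | [##/#./##/##/#.] end (terminal -1, H#4); searched ../#./#./../.. to 5
H moving scores +1; H passing scores -1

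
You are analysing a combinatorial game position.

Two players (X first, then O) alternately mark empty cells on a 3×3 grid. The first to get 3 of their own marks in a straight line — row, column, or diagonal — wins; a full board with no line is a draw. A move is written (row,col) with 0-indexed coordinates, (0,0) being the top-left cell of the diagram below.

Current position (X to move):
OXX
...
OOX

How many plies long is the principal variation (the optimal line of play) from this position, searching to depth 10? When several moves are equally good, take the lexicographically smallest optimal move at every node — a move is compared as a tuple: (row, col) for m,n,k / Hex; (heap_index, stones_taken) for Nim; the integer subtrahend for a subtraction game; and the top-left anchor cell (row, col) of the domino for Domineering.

PV length from [OXX/.../OOX]: 1 ply

p1 X@[OXX/.../OOX]: (1,0)[OXX/X../OOX]+0 (1,1)[OXX/.X./OOX]-1 (1,2)[OXX/..X/OOX]+1*
p2 O@[OXX/..X/OOX] terminal -1; root [OXX/.../OOX] d10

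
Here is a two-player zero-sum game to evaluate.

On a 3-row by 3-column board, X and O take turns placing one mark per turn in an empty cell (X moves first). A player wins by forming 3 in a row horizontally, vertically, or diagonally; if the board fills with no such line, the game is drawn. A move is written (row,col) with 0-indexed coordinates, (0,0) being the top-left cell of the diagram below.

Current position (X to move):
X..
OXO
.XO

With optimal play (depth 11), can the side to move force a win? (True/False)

p1 X@[X../OXO/.XO]: (0,1)[XX./OXO/.XO]+1* (0,2)[X.X/OXO/.XO]+1 (2,0)[X../OXO/XXO]-1
p2 O@[XX./OXO/.XO] terminal -1; root [X../OXO/.XO] d11

X winning at [X../OXO/.XO]: True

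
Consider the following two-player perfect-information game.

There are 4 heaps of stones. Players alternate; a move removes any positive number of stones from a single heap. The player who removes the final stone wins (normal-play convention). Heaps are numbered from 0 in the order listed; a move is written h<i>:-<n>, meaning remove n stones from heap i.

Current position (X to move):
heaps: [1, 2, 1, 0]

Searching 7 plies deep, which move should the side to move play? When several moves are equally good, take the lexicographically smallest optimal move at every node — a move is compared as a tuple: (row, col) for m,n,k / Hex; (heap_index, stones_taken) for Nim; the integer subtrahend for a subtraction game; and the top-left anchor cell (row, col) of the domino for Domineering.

X's best at [(1,2,1,0)]: h1:-2

[(1,2,1,0)] X move#1: h0:-1:-1/(0,2,1,0), h1:-1:-1/(1,1,1,0), h1:-2:+1/(1,0,1,0)*, h2:-1:-1/(1,2,0,0)
[(1,0,1,0)] O move#2: h0:-1:-1/(0,0,1,0)*, h2:-1:-1/(1,0,0,0)
[(0,0,1,0)] X move#3: h2:-1:+1/(0,0,0,0)*
[(0,0,0,0)] end (terminal -1, O#4); searched (1,2,1,0) to 7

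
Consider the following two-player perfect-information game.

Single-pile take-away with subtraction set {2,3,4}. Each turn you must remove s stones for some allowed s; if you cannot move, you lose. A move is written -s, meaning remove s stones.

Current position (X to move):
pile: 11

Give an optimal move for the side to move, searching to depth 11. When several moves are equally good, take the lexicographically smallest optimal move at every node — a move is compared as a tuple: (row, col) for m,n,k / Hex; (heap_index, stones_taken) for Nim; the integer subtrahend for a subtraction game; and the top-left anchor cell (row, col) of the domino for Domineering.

X's best at [11]: -4

ply 1, X at 11 | -2=-1→9; -3=-1→8; -4=+1→7*
ply 2, O at 7 | -2=-1→5*; -3=-1→4; -4=-1→3
ply 3, X at 5 | -2=-1→3; -3=-1→2; -4=+1→1*
ply 4: 1 is terminal -1 (O); from 11 depth 11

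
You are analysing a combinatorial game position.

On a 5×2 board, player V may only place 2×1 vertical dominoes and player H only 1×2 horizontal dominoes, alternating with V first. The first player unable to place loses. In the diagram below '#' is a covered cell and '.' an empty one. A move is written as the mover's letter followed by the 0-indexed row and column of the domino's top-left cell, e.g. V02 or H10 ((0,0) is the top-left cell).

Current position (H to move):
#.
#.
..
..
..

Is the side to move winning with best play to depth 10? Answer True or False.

H winning at [#./#./../../..]: True

ply 1, H at #./#./../../.. | H20=-1→#./#./##/../..; H30=+1→#./#./../##/..*; H40=-1→#./#./../../##
ply 2, V at #./#./../##/.. | V01=-1→##/##/../##/..*; V11=-1→#./##/.#/##/..
ply 3, H at ##/##/../##/.. | H20=+1→##/##/##/##/..*; H40=+1→##/##/../##/##
ply 4: ##/##/##/##/.. is terminal -1 (V); from #./#./../../.. depth 10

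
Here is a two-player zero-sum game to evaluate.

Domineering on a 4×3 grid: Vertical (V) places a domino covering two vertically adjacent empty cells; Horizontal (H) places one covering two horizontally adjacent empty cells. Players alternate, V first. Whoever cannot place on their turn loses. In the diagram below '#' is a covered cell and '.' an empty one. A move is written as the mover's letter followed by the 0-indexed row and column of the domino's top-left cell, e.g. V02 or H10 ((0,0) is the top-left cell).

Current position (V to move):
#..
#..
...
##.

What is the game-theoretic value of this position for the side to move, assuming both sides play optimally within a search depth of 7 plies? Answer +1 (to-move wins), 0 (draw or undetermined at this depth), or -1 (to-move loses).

value(#../#../.../##., V) = +1

p1 V@[#../#../.../##.]: V01[##./##./.../##.]+1* V02[#.#/#.#/.../##.]+1 V11[#../##./.#./##.]+1 V12[#../#.#/..#/##.]+1 V22[#../#../..#/###]-1
p2 H@[##./##./.../##.]: H20[##./##./##./##.]-1* H21[##./##./.##/##.]-1
p3 V@[##./##./##./##.]: V02[###/###/##./##.]+1* V12[##./###/###/##.]+1 V22[##./##./###/###]+1
p4 H@[###/###/##./##.] terminal -1; root [#../#../.../##.] d7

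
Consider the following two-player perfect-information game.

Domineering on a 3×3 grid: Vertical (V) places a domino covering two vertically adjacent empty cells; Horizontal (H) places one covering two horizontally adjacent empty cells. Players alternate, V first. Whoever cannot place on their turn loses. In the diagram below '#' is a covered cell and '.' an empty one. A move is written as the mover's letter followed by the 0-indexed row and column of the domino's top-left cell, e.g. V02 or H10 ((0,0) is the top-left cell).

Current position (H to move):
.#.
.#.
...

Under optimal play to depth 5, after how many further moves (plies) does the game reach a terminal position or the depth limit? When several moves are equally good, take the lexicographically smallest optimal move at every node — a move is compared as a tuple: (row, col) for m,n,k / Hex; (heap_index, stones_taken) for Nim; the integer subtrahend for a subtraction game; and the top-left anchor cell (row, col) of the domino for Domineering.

PV length from [.#./.#./...]: 2 plies

ply 1, H at .#./.#./... | H20=-1→.#./.#./##.*; H21=-1→.#./.#./.##
ply 2, V at .#./.#./##. | V00=+1→##./##./##.*; V02=+1→.##/.##/##.; V12=+1→.#./.##/###
ply 3: ##./##./##. is terminal -1 (H); from .#./.#./... depth 5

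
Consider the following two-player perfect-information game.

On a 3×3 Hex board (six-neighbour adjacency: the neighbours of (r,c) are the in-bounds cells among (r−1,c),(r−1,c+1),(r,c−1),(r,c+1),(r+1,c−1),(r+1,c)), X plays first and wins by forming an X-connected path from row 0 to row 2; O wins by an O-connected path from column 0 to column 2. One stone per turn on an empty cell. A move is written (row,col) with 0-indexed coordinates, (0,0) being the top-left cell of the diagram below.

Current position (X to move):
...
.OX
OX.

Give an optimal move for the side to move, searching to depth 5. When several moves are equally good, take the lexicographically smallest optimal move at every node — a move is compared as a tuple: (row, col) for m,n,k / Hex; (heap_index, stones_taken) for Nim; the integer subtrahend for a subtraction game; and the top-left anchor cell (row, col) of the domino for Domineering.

X's best at [.../.OX/OX.]: (0,2)

[.../.OX/OX.] X move#1: (0,0):-1/X../.OX/OX., (0,1):-1/.X./.OX/OX., (0,2):+1/..X/.OX/OX.*, (1,0):-1/.../XOX/OX., (2,2):-1/.../.OX/OXX
[..X/.OX/OX.] end (terminal -1, O#2); searched .../.OX/OX. to 5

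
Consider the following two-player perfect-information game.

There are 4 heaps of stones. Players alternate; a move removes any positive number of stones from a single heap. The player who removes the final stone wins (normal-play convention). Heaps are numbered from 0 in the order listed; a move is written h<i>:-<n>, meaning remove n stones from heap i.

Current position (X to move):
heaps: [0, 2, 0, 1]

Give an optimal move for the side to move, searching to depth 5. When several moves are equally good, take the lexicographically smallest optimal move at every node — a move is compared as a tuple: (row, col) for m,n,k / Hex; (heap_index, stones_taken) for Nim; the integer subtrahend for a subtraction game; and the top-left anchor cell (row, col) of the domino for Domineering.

X's best at [(0,2,0,1)]: h1:-1

[(0,2,0,1)] X move#1: h1:-1:+1/(0,1,0,1)*, h1:-2:-1/(0,0,0,1), h3:-1:-1/(0,2,0,0)
[(0,1,0,1)] O move#2: h1:-1:-1/(0,0,0,1)*, h3:-1:-1/(0,1,0,0)
[(0,0,0,1)] X move#3: h3:-1:+1/(0,0,0,0)*
[(0,0,0,0)] end (terminal -1, O#4); searched (0,2,0,1) to 5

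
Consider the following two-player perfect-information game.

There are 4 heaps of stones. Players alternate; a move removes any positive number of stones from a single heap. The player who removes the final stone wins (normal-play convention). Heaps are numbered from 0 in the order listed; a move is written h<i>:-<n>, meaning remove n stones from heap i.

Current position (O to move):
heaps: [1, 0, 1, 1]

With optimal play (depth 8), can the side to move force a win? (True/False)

O winning at [(1,0,1,1)]: True

ply 1, O at (1,0,1,1) | h0:-1=+1→(0,0,1,1)*; h2:-1=+1→(1,0,0,1); h3:-1=+1→(1,0,1,0)
ply 2, X at (0,0,1,1) | h2:-1=-1→(0,0,0,1)*; h3:-1=-1→(0,0,1,0)
ply 3, O at (0,0,0,1) | h3:-1=+1→(0,0,0,0)*
ply 4: (0,0,0,0) is terminal -1 (X); from (1,0,1,1) depth 8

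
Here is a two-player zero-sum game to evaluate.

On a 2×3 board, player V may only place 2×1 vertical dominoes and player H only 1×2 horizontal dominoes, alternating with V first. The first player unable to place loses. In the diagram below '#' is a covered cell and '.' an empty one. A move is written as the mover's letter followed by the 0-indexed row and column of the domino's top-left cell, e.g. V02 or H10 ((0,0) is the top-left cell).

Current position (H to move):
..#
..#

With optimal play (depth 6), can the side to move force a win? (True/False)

ply 1, H at ..#/..# | H00=+1→###/..#*; H10=+1→..#/###
ply 2: ###/..# is terminal -1 (V); from ..#/..# depth 6

H winning at [..#/..#]: True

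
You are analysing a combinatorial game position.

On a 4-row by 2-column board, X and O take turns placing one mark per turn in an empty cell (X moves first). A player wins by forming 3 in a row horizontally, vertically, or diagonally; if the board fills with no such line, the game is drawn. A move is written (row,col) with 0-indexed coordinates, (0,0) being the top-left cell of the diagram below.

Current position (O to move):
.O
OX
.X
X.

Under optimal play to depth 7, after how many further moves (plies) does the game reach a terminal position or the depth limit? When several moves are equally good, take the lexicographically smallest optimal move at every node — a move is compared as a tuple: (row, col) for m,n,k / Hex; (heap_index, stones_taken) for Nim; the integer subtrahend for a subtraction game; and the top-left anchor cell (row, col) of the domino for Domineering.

ply 1, O at .O/OX/.X/X. | (0,0)=-1→OO/OX/.X/X.; (2,0)=-1→.O/OX/OX/X.; (3,1)=+0→.O/OX/.X/XO*
ply 2, X at .O/OX/.X/XO | (0,0)=+0→XO/OX/.X/XO*; (2,0)=+0→.O/OX/XX/XO
ply 3, O at XO/OX/.X/XO | (2,0)=+0→XO/OX/OX/XO*
ply 4: XO/OX/OX/XO is terminal +0 (X); from .O/OX/.X/X. depth 7

PV length from [.O/OX/.X/X.]: 3 plies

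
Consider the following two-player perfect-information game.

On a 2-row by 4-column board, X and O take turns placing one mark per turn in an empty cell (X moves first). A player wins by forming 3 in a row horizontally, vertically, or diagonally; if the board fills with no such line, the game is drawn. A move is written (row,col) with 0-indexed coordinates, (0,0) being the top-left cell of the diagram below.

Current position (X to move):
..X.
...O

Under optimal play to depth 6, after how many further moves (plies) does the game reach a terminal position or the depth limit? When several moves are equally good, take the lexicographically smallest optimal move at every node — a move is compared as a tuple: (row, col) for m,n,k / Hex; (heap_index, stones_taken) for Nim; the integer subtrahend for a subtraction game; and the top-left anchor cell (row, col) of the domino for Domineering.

PV length from [..X./...O]: 3 plies

[..X./...O] X move#1: (0,0):+0/X.X./...O, (0,1):+1/.XX./...O*, (0,3):+0/..XX/...O, (1,0):+0/..X./X..O, (1,1):+0/..X./.X.O, (1,2):+0/..X./..XO
[.XX./...O] O move#2: (0,0):-1/OXX./...O*, (0,3):-1/.XXO/...O, (1,0):-1/.XX./O..O, (1,1):-1/.XX./.O.O, (1,2):-1/.XX./..OO
[OXX./...O] X move#3: (0,3):+1/OXXX/...O*, (1,0):+0/OXX./X..O, (1,1):+0/OXX./.X.O, (1,2):+0/OXX./..XO
[OXXX/...O] end (terminal -1, O#4); searched ..X./...O to 6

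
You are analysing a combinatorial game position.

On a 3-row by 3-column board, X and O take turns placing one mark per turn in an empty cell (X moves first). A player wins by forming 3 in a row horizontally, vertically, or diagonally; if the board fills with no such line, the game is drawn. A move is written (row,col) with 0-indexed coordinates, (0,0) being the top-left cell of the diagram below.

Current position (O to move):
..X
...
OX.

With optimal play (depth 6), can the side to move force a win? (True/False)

O winning at [..X/.../OX.]: False

ply 1, O at ..X/.../OX. | (0,0)=+0→O.X/.../OX.*; (0,1)=+0→.OX/.../OX.; (1,0)=-1→..X/O../OX.; (1,1)=+0→..X/.O./OX.; (1,2)=-1→..X/..O/OX.; (2,2)=-1→..X/.../OXO
ply 2, X at O.X/.../OX. | (0,1)=-1→OXX/.../OX.; (1,0)=+0→O.X/X../OX.*; (1,1)=-1→O.X/.X./OX.; (1,2)=-1→O.X/..X/OX.; (2,2)=-1→O.X/.../OXX
ply 3, O at O.X/X../OX. | (0,1)=-1→OOX/X../OX.; (1,1)=+0→O.X/XO./OX.*; (1,2)=+0→O.X/X.O/OX.; (2,2)=-1→O.X/X../OXO
ply 4, X at O.X/XO./OX. | (0,1)=-1→OXX/XO./OX.; (1,2)=-1→O.X/XOX/OX.; (2,2)=+0→O.X/XO./OXX*
ply 5, O at O.X/XO./OXX | (0,1)=-1→OOX/XO./OXX; (1,2)=+0→O.X/XOO/OXX*
ply 6, X at O.X/XOO/OXX | (0,1)=+0→OXX/XOO/OXX*
ply 7: OXX/XOO/OXX is terminal +0 (O); from ..X/.../OX. depth 6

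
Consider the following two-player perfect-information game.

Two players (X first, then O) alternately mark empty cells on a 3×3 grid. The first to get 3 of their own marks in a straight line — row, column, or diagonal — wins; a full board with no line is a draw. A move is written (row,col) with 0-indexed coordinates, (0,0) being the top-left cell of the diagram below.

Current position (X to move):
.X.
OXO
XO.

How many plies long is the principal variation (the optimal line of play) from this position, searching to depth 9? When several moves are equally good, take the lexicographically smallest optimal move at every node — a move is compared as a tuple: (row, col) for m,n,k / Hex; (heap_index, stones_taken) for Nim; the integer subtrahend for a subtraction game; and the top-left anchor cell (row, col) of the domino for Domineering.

p1 X@[.X./OXO/XO.]: (0,0)[XX./OXO/XO.]+1* (0,2)[.XX/OXO/XO.]+1 (2,2)[.X./OXO/XOX]+1
p2 O@[XX./OXO/XO.]: (0,2)[XXO/OXO/XO.]-1* (2,2)[XX./OXO/XOO]-1
p3 X@[XXO/OXO/XO.]: (2,2)[XXO/OXO/XOX]+1*
p4 O@[XXO/OXO/XOX] terminal -1; root [.X./OXO/XO.] d9

PV length from [.X./OXO/XO.]: 3 plies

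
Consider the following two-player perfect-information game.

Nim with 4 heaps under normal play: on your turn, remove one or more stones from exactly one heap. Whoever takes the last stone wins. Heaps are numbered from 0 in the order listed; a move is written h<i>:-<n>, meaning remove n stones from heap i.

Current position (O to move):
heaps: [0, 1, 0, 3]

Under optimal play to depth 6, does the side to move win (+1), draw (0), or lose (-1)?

p1 O@[(0,1,0,3)]: h1:-1[(0,0,0,3)]-1 h3:-1[(0,1,0,2)]-1 h3:-2[(0,1,0,1)]+1* h3:-3[(0,1,0,0)]-1
p2 X@[(0,1,0,1)]: h1:-1[(0,0,0,1)]-1* h3:-1[(0,1,0,0)]-1
p3 O@[(0,0,0,1)]: h3:-1[(0,0,0,0)]+1*
p4 X@[(0,0,0,0)] terminal -1; root [(0,1,0,3)] d6

value((0,1,0,3), O) = +1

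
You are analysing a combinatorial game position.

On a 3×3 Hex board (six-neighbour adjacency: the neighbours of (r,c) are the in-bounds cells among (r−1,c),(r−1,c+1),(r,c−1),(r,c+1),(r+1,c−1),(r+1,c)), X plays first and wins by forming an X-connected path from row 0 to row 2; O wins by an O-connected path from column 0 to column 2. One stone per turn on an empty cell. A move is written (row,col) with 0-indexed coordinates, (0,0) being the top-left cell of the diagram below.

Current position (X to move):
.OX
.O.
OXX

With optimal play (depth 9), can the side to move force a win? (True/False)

[.OX/.O./OXX] X move#1: (0,0):-1/XOX/.O./OXX, (1,0):-1/.OX/XO./OXX, (1,2):+1/.OX/.OX/OXX*
[.OX/.OX/OXX] end (terminal -1, O#2); searched .OX/.O./OXX to 9

X winning at [.OX/.O./OXX]: True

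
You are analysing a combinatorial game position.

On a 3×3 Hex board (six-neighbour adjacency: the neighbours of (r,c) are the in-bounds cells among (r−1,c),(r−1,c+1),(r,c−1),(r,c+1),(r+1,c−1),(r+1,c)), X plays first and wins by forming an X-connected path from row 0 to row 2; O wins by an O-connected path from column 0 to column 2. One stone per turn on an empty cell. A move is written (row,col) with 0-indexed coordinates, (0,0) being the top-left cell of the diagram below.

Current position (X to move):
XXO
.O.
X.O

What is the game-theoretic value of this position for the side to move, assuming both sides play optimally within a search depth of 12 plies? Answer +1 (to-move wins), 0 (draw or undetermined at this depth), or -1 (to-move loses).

value(XXO/.O./X.O, X) = +1

ply 1, X at XXO/.O./X.O | (1,0)=+1→XXO/XO./X.O*; (1,2)=-1→XXO/.OX/X.O; (2,1)=-1→XXO/.O./XXO
ply 2: XXO/XO./X.O is terminal -1 (O); from XXO/.O./X.O depth 12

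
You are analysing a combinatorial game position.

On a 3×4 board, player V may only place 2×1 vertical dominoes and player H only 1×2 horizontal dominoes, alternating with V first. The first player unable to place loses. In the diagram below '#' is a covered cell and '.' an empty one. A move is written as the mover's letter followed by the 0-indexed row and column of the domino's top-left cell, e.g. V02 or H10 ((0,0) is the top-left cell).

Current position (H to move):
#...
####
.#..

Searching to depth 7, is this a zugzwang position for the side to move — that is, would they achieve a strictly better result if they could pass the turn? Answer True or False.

zugzwang(#.../####/.#.., H) = False

p1 H@[#.../####/.#..]: H01[###./####/.#..]+1* H02[#.##/####/.#..]+1 H22[#.../####/.###]+1
p2 V@[###./####/.#..] terminal -1; root [#.../####/.#..] d7
if H skipped the turn, V would face:
~ p1 V@[#.../####/.#..] terminal -1; root [#.../####/.#..] d7
compare (H): move=+1 vs pass=+1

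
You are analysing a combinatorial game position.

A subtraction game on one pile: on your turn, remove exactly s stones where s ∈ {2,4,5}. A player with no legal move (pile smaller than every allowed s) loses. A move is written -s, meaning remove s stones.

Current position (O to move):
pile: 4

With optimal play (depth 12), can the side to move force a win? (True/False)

O winning at [4]: True

[4] O move#1: -2:-1/2, -4:+1/0*
[0] end (terminal -1, X#2); searched 4 to 12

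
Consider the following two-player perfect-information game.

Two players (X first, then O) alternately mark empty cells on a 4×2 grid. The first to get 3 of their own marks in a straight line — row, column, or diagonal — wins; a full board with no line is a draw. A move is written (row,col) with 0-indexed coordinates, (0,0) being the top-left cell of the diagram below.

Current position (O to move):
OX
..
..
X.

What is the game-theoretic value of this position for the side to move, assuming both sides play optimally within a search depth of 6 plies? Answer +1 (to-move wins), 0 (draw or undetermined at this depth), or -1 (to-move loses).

p1 O@[OX/../../X.]: (1,0)[OX/O./../X.]+0* (1,1)[OX/.O/../X.]+0 (2,0)[OX/../O./X.]+0 (2,1)[OX/../.O/X.]+0 (3,1)[OX/../../XO]+0
p2 X@[OX/O./../X.]: (1,1)[OX/OX/../X.]-1 (2,0)[OX/O./X./X.]+0* (2,1)[OX/O./.X/X.]-1 (3,1)[OX/O./../XX]-1
p3 O@[OX/O./X./X.]: (1,1)[OX/OO/X./X.]+0* (2,1)[OX/O./XO/X.]+0 (3,1)[OX/O./X./XO]+0
p4 X@[OX/OO/X./X.]: (2,1)[OX/OO/XX/X.]+0* (3,1)[OX/OO/X./XX]+0
p5 O@[OX/OO/XX/X.]: (3,1)[OX/OO/XX/XO]+0*
p6 X@[OX/OO/XX/XO] terminal +0; root [OX/../../X.] d6

value(OX/../../X., O) = 0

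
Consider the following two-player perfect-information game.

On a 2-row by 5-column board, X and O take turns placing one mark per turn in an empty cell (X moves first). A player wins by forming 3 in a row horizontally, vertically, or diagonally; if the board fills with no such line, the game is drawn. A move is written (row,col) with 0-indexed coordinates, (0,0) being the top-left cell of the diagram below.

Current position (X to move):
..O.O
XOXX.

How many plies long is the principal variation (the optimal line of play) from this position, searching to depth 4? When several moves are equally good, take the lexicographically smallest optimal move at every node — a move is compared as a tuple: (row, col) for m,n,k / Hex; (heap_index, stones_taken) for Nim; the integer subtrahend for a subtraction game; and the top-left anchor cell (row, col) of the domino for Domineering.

[..O.O/XOXX.] X move#1: (0,0):-1/X.O.O/XOXX., (0,1):-1/.XO.O/XOXX., (0,3):+0/..OXO/XOXX., (1,4):+1/..O.O/XOXXX*
[..O.O/XOXXX] end (terminal -1, O#2); searched ..O.O/XOXX. to 4

PV length from [..O.O/XOXX.]: 1 ply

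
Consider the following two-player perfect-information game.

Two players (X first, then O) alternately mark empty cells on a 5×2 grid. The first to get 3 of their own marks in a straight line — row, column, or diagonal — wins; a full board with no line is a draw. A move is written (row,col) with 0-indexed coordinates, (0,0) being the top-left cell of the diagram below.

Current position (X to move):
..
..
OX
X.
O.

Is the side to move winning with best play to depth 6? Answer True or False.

p1 X@[../../OX/X./O.]: (0,0)[X./../OX/X./O.]+0 (0,1)[.X/../OX/X./O.]+0 (1,0)[../X./OX/X./O.]+0 (1,1)[../.X/OX/X./O.]+1* (3,1)[../../OX/XX/O.]+1 (4,1)[../../OX/X./OX]+0
p2 O@[../.X/OX/X./O.]: (0,0)[O./.X/OX/X./O.]-1* (0,1)[.O/.X/OX/X./O.]-1 (1,0)[../OX/OX/X./O.]-1 (3,1)[../.X/OX/XO/O.]-1 (4,1)[../.X/OX/X./OO]-1
p3 X@[O./.X/OX/X./O.]: (0,1)[OX/.X/OX/X./O.]+1* (1,0)[O./XX/OX/X./O.]+1 (3,1)[O./.X/OX/XX/O.]+1 (4,1)[O./.X/OX/X./OX]-1
p4 O@[OX/.X/OX/X./O.] terminal -1; root [../../OX/X./O.] d6

X winning at [../../OX/X./O.]: True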